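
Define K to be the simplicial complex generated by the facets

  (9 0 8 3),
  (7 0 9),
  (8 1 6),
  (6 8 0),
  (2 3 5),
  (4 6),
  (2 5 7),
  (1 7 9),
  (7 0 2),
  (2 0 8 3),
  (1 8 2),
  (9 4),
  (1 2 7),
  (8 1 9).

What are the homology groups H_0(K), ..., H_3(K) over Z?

K has 10 vertices, 24 edges, 17 triangles, 2 3-simplices.
rank ∂_0 = 0, rank ∂_1 = 9 ⇒ b_0 = 10 − 0 − 9 = 1; all invariant factors of ∂_1 are 1 so no torsion. So H_0 = Z.
rank ∂_1 = 9, rank ∂_2 = 14 ⇒ b_1 = 24 − 9 − 14 = 1; all invariant factors of ∂_2 are 1 so no torsion. So H_1 = Z.
rank ∂_2 = 14, rank ∂_3 = 2 ⇒ b_2 = 17 − 14 − 2 = 1; all invariant factors of ∂_3 are 1 so no torsion. So H_2 = Z.
rank ∂_3 = 2, rank ∂_4 = 0 ⇒ b_3 = 2 − 2 − 0 = 0. So H_3 = 0.

H_0 ≅ Z,  H_1 ≅ Z,  H_2 ≅ Z,  H_3 = 0.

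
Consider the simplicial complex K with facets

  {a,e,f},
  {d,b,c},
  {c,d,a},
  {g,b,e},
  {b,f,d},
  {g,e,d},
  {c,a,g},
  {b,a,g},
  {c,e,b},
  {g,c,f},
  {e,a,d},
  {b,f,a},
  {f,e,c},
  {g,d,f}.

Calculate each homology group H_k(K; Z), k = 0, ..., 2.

Order the vertices as a < b < c < d < e < f < g. Listing each simplex with vertices in this order, K has dimension 2 with simplices:

  0-simplices (7): a, b, c, d, e, f, g
  1-simplices (21): ab, ac, ad, ae, af, ag, bc, bd, be, bf, bg, cd, ce, cf, cg, de, df, dg, ef, eg, fg
  2-simplices (14): abf, abg, acd, acg, ade, aef, bcd, bce, bdf, beg, cef, cfg, deg, dfg

Hence C_0 ≅ Z^7, C_1 ≅ Z^21, C_2 ≅ Z^14.

The boundary map ∂_1: C_1 → C_0 sends each edge [p,q] (with p < q) to q − p. For instance
  ∂ac = c − a.
This gives a 7×21 integer matrix of rank 6; reducing to Smith normal form yields diagonal entries (1,1,1,1,1,1).

∂_2: C_2 → C_1 acts by ∂[p,q,r] = [q,r] − [p,r] + [p,q]. For instance
  ∂acg = cg − ag + ac,
  ∂ade = de − ae + ad.
This gives a 21×14 integer matrix of rank 13; reducing to Smith normal form yields diagonal entries (1,1,1,1,1,1,1,1,1,1,1,1,1).

Now H_k = ker ∂_k / im ∂_{k+1}, so:

  H_0: rank C_0 − rank ∂_1 = 7 − 6 = 1, and the invariant factors of ∂_1 are all 1, so H_0 ≅ Z.
  H_1: rank ker ∂_1 − rank ∂_2 = (21 − 6) − 13 = 2, and the invariant factors of ∂_2 are all 1, so H_1 ≅ Z^2.
  H_2: rank ker ∂_2 − rank ∂_3 = (14 − 13) − 0 = 1, and there is no ∂_3, so H_2 ≅ Z.

(K is a triangulation of the torus T^2.)

H_0 ≅ Z,  H_1 ≅ Z^2,  H_2 ≅ Z.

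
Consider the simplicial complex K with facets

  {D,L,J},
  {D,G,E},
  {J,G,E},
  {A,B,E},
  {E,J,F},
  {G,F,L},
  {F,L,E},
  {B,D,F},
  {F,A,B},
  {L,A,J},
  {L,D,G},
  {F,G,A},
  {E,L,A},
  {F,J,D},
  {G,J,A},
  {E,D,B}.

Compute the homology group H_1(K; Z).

H_1 ≅ Z^2.

Fix the vertex order A < B < D < E < F < G < J < L and write every simplex with vertices in increasing order. Then dim K = 2 and the simplices of K are:

  0-simplices (8): A, B, D, E, F, G, J, L
  1-simplices (24): AB, AE, AF, AG, AJ, AL, BD, BE, BF, DE, DF, DG, DJ, DL, EF, EG, EJ, EL, FG, FJ, FL, GJ, GL, JL
  2-simplices (16): ABE, ABF, AEL, AFG, AGJ, AJL, BDE, BDF, DEG, DFJ, DGL, DJL, EFJ, EFL, EGJ, FGL

giving chain groups C_0 ≅ Z^8, C_1 ≅ Z^24, C_2 ≅ Z^16.

∂_1: C_1 → C_0 sends each edge [p,q] (with p < q) to q − p. For instance
  ∂EG = G − E.
As a 8×24 matrix over Z this has rank 7, with invariant factors (1,1,1,1,1,1,1).

Boundary ∂_2: C_2 → C_1 maps a triangle to the signed sum of its edges. For instance
  ∂FGL = GL − FL + FG,
  ∂ABE = BE − AE + AB.
As a 24×16 matrix over Z this has rank 15, with invariant factors (1,1,1,1,1,1,1,1,1,1,1,1,1,1,1).

Reading off H_k = ker ∂_k / im ∂_{k+1}:

  H_1: rank ker ∂_1 − rank ∂_2 = (24 − 7) − 15 = 2, and the invariant factors of ∂_2 are all 1, so H_1 ≅ Z^2.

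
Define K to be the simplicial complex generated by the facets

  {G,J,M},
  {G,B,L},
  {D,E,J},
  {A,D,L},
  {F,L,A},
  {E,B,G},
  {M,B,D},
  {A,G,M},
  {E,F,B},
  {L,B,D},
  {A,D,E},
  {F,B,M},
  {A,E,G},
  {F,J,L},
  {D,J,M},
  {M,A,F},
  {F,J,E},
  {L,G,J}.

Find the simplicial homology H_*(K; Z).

Fix the vertex order A < B < D < E < F < G < J < L < M and write every simplex with vertices in increasing order. Then dim K = 2 and the simplices of K are:

  0-simplices (9): A, B, D, E, F, G, J, L, M
  1-simplices (27): AD, AE, AF, AG, AL, AM, BD, BE, BF, BG, BL, BM, DE, DJ, DL, DM, EF, EG, EJ, FJ, FL, FM, GJ, GL, GM, JL, JM
  2-simplices (18): ADE, ADL, AEG, AFL, AFM, AGM, BDL, BDM, BEF, BEG, BFM, BGL, DEJ, DJM, EFJ, FJL, GJL, GJM

giving chain groups C_0 ≅ Z^9, C_1 ≅ Z^27, C_2 ≅ Z^18.

The boundary map ∂_1: C_1 → C_0 is given by ∂[p,q] = [q] − [p].
The resulting 9×27 matrix has rank 8, and its Smith normal form has invariant factors (1,1,1,1,1,1,1,1).

The boundary map ∂_2: C_2 → C_1 maps a triangle to the signed sum of its edges. For instance
  ∂BGL = GL − BL + BG,
  ∂GJM = JM − GM + GJ.
The resulting 27×18 matrix has rank 17, and its Smith normal form has invariant factors (1,1,1,1,1,1,1,1,1,1,1,1,1,1,1,1,1).

From H_k ≅ ker(∂_k) / im(∂_{k+1}) we obtain:

  H_0: rank C_0 − rank ∂_1 = 9 − 8 = 1, and the invariant factors of ∂_1 are all 1, so H_0 = Z.
  H_1: rank ker ∂_1 − rank ∂_2 = (27 − 8) − 17 = 2, and the invariant factors of ∂_2 are all 1, so H_1 = Z^2.
  H_2: rank ker ∂_2 − rank ∂_3 = (18 − 17) − 0 = 1, and there is no ∂_3, so H_2 = Z.

As a check, the Euler characteristic is 9 − 27 + 18 = 0, which agrees with 1 − 2 + 1 = 0.
(K is a triangulation of the torus T^2.)

H_0 ≅ Z,  H_1 ≅ Z^2,  H_2 ≅ Z.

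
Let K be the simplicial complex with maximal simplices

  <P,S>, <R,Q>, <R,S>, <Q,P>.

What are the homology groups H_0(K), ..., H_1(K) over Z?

Order the vertices as P < Q < R < S. Listing each simplex with vertices in this order, K has dimension 1 with simplices:

  0-simplices (4): P, Q, R, S
  1-simplices (4): PQ, PS, QR, RS

so the chain groups are C_0 ≅ Z^4, C_1 ≅ Z^4.

The boundary map ∂_1: C_1 → C_0 maps an edge to its endpoints' difference, ∂[p,q] = q − p.
This gives a 4×4 integer matrix of rank 3; reducing to Smith normal form yields diagonal entries (1,1,1).

Reading off H_k = ker ∂_k / im ∂_{k+1}:

  H_0: rank C_0 − rank ∂_1 = 4 − 3 = 1, and the invariant factors of ∂_1 are all 1, so H_0 ≅ Z.
  H_1: rank ker ∂_1 − rank ∂_2 = (4 − 3) − 0 = 1, and there is no ∂_2, so H_1 ≅ Z.

As a check, the Euler characteristic is 4 − 4 = 0, which agrees with 1 − 1 = 0.

H_0 ≅ Z,  H_1 ≅ Z.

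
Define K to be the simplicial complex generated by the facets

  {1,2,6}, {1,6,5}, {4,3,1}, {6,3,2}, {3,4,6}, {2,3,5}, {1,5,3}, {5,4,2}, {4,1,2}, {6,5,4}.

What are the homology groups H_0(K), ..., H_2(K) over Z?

H_0 = Z,  H_1 = Z/2,  H_2 = 0.

Fix the vertex order 1 < 2 < 3 < 4 < 5 < 6 and write every simplex with vertices in increasing order. Then dim K = 2 and the simplices of K are:

  0-simplices (6): [1], [2], [3], [4], [5], [6]
  1-simplices (15): [1,2], [1,3], [1,4], [1,5], [1,6], [2,3], [2,4], [2,5], [2,6], [3,4], [3,5], [3,6], [4,5], [4,6], [5,6]
  2-simplices (10): [1,2,4], [1,2,6], [1,3,4], [1,3,5], [1,5,6], [2,3,5], [2,3,6], [2,4,5], [3,4,6], [4,5,6]

so the chain groups are C_0 ≅ Z^6, C_1 ≅ Z^15, C_2 ≅ Z^10.

∂_1: C_1 → C_0 sends each edge [p,q] (with p < q) to q − p. For instance
  ∂[1,2] = [2] − [1].
This gives a 6×15 integer matrix of rank 5; reducing to Smith normal form yields diagonal entries (1,1,1,1,1).

The boundary map ∂_2: C_2 → C_1 maps a triangle to the signed sum of its edges. For instance
  ∂[1,2,4] = [2,4] − [1,4] + [1,2],
  ∂[4,5,6] = [5,6] − [4,6] + [4,5].
The 15×10 boundary matrix has rank 10 and Smith normal form diag(1,1,1,1,1,1,1,1,1,2).

Reading off H_k = ker ∂_k / im ∂_{k+1}:

  H_0: rank C_0 − rank ∂_1 = 6 − 5 = 1, and the invariant factors of ∂_1 are all 1, so H_0 ≅ Z.
  H_1: rank ker ∂_1 − rank ∂_2 = (15 − 5) − 10 = 0, and ∂_2 has invariant factor 2 > 1, so H_1 ≅ Z/2.
  H_2: rank ker ∂_2 − rank ∂_3 = (10 − 10) − 0 = 0, and there is no ∂_3, so H_2 ≅ 0.

(K is a triangulation of the real projective plane RP^2.)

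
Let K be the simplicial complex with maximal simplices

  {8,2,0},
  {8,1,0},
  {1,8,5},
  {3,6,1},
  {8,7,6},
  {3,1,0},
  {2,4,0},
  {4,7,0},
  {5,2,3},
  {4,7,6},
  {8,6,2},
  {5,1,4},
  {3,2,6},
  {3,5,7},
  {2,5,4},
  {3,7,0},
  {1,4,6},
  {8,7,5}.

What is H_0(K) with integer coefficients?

Order the vertices as 0 < 1 < 2 < 3 < 4 < 5 < 6 < 7 < 8. Listing each simplex with vertices in this order, K has dimension 2 with simplices:

  0-simplices (9): [0], [1], [2], [3], [4], [5], [6], [7], [8]
  1-simplices (27): (27 of them)
  2-simplices (18): [0,1,3], [0,1,8], [0,2,4], [0,2,8], [0,3,7], [0,4,7], [1,3,6], [1,4,5], [1,4,6], [1,5,8], [2,3,5], [2,3,6], [2,4,5], [2,6,8], [3,5,7], [4,6,7], [5,7,8], [6,7,8]

giving chain groups C_0 ≅ Z^9, C_1 ≅ Z^27, C_2 ≅ Z^18.

The boundary map ∂_1: C_1 → C_0 sends each edge [p,q] (with p < q) to q − p. For instance
  ∂[0,8] = [8] − [0].
The resulting 9×27 matrix has rank 8, and its Smith normal form has invariant factors (1,1,1,1,1,1,1,1).

Boundary ∂_2: C_2 → C_1 acts by ∂[p,q,r] = [q,r] − [p,r] + [p,q]. For instance
  ∂[0,3,7] = [3,7] − [0,7] + [0,3],
  ∂[1,5,8] = [5,8] − [1,8] + [1,5].
As a 27×18 matrix over Z this has rank 17, with invariant factors (1,1,1,1,1,1,1,1,1,1,1,1,1,1,1,1,1).

Now H_k = ker ∂_k / im ∂_{k+1}, so:

  H_0: rank C_0 − rank ∂_1 = 9 − 8 = 1, and the invariant factors of ∂_1 are all 1, so H_0 ≅ Z.

(K is a triangulation of the torus T^2.)

H_0 ≅ Z.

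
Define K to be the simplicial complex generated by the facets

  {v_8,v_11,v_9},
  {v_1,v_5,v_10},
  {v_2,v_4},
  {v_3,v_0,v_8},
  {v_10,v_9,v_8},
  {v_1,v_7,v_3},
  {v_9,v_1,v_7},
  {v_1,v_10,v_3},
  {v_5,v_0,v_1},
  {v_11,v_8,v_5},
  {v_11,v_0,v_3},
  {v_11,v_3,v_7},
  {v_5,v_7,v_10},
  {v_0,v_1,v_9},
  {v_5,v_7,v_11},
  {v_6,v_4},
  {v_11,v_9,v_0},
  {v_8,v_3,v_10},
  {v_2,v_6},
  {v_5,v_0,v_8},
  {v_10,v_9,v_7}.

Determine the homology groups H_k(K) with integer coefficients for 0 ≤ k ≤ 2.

K has 12 vertices, 30 edges, 18 triangles.
rank ∂_0 = 0, rank ∂_1 = 10 ⇒ b_0 = 12 − 0 − 10 = 2; all invariant factors of ∂_1 are 1 so no torsion. So H_0 ≅ Z^2.
rank ∂_1 = 10, rank ∂_2 = 18 ⇒ b_1 = 30 − 10 − 18 = 2; ∂_2 has invariant factor(s) [2] giving torsion. So H_1 ≅ Z^2 ⊕ Z/2Z.
rank ∂_2 = 18, rank ∂_3 = 0 ⇒ b_2 = 18 − 18 − 0 = 0. So H_2 ≅ 0.

H_0 = Z^2,  H_1 = Z^2 ⊕ Z/2Z,  H_2 = 0.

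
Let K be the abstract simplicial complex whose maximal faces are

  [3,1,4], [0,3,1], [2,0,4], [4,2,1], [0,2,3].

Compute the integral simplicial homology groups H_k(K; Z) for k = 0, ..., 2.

H_0 ≅ Z,  H_1 ≅ Z,  H_2 = 0.

Take the total order 0 < 1 < 2 < 3 < 4 on the vertex set. Then K (dimension 2) consists of the simplices:

  0-simplices (5): [0], [1], [2], [3], [4]
  1-simplices (10): [0,1], [0,2], [0,3], [0,4], [1,2], [1,3], [1,4], [2,3], [2,4], [3,4]
  2-simplices (5): [0,1,3], [0,2,3], [0,2,4], [1,2,4], [1,3,4]

giving chain groups C_0 ≅ Z^5, C_1 ≅ Z^10, C_2 ≅ Z^5.

Boundary ∂_1: C_1 → C_0 sends each edge [p,q] (with p < q) to q − p.
The resulting 5×10 matrix has rank 4, and its Smith normal form has invariant factors (1,1,1,1).

∂_2: C_2 → C_1 sends each 2-simplex [p,q,r] to [q,r] − [p,r] + [p,q]. For instance
  ∂[1,2,4] = [2,4] − [1,4] + [1,2],
  ∂[0,2,4] = [2,4] − [0,4] + [0,2].
The 10×5 boundary matrix has rank 5 and Smith normal form diag(1,1,1,1,1).

Computing H_k = (kernel of ∂_k) / (image of ∂_{k+1}):

  H_0: rank C_0 − rank ∂_1 = 5 − 4 = 1, and the invariant factors of ∂_1 are all 1, so H_0 = Z.
  H_1: rank ker ∂_1 − rank ∂_2 = (10 − 4) − 5 = 1, and the invariant factors of ∂_2 are all 1, so H_1 = Z.
  H_2: rank ker ∂_2 − rank ∂_3 = (5 − 5) − 0 = 0, and there is no ∂_3, so H_2 = 0.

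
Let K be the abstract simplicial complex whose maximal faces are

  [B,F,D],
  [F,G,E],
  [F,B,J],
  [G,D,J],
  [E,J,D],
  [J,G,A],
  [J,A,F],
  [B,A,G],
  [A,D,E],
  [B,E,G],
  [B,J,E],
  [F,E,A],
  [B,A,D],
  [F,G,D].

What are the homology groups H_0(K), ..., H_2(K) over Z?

We work with the vertex ordering A < B < D < E < F < G < J. The simplices of K, each written with vertices in increasing order, are:

  0-simplices (7): A, B, D, E, F, G, J
  1-simplices (21): AB, AD, AE, AF, AG, AJ, BD, BE, BF, BG, BJ, DE, DF, DG, DJ, EF, EG, EJ, FG, FJ, GJ
  2-simplices (14): ABD, ABG, ADE, AEF, AFJ, AGJ, BDF, BEG, BEJ, BFJ, DEJ, DFG, DGJ, EFG

so the chain groups are C_0 ≅ Z^7, C_1 ≅ Z^21, C_2 ≅ Z^14.

Boundary ∂_1: C_1 → C_0 is given by ∂[p,q] = [q] − [p]. For instance
  ∂DF = F − D.
As a 7×21 matrix over Z this has rank 6, with invariant factors (1,1,1,1,1,1).

∂_2: C_2 → C_1 acts by ∂[p,q,r] = [q,r] − [p,r] + [p,q]. For instance
  ∂AEF = EF − AF + AE,
  ∂DGJ = GJ − DJ + DG.
As a 21×14 matrix over Z this has rank 13, with invariant factors (1,1,1,1,1,1,1,1,1,1,1,1,1).

From H_k ≅ ker(∂_k) / im(∂_{k+1}) we obtain:

  H_0: rank C_0 − rank ∂_1 = 7 − 6 = 1, and the invariant factors of ∂_1 are all 1, so H_0 = Z.
  H_1: rank ker ∂_1 − rank ∂_2 = (21 − 6) − 13 = 2, and the invariant factors of ∂_2 are all 1, so H_1 = Z^2.
  H_2: rank ker ∂_2 − rank ∂_3 = (14 − 13) − 0 = 1, and there is no ∂_3, so H_2 = Z.

As a check, the Euler characteristic is 7 − 21 + 14 = 0, which agrees with 1 − 2 + 1 = 0.

H_0 = Z,  H_1 = Z^2,  H_2 = Z.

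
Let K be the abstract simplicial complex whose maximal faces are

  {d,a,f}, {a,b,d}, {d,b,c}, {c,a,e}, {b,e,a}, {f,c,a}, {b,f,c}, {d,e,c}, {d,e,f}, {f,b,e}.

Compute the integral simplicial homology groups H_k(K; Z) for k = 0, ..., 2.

H_0 ≅ Z,  H_1 ≅ Z/2,  H_2 = 0.

Order the vertices as a < b < c < d < e < f. Listing each simplex with vertices in this order, K has dimension 2 with simplices:

  0-simplices (6): a, b, c, d, e, f
  1-simplices (15): ab, ac, ad, ae, af, bc, bd, be, bf, cd, ce, cf, de, df, ef
  2-simplices (10): abd, abe, ace, acf, adf, bcd, bcf, bef, cde, def

Hence C_0 ≅ Z^6, C_1 ≅ Z^15, C_2 ≅ Z^10.

∂_1: C_1 → C_0 maps an edge to its endpoints' difference, ∂[p,q] = q − p. For instance
  ∂ce = e − c.
As a 6×15 matrix over Z this has rank 5, with invariant factors (1,1,1,1,1).

The boundary map ∂_2: C_2 → C_1 acts by ∂[p,q,r] = [q,r] − [p,r] + [p,q]. For instance
  ∂def = ef − df + de,
  ∂acf = cf − af + ac.
The resulting 15×10 matrix has rank 10, and its Smith normal form has invariant factors (1,1,1,1,1,1,1,1,1,2).

Reading off H_k = ker ∂_k / im ∂_{k+1}:

  H_0: rank C_0 − rank ∂_1 = 6 − 5 = 1, and the invariant factors of ∂_1 are all 1, so H_0 ≅ Z.
  H_1: rank ker ∂_1 − rank ∂_2 = (15 − 5) − 10 = 0, and ∂_2 has invariant factor 2 > 1, so H_1 ≅ Z/2.
  H_2: rank ker ∂_2 − rank ∂_3 = (10 − 10) − 0 = 0, and there is no ∂_3, so H_2 ≅ 0.

As a check, the Euler characteristic is 6 − 15 + 10 = 1, which agrees with 1 − 0 + 0 = 1.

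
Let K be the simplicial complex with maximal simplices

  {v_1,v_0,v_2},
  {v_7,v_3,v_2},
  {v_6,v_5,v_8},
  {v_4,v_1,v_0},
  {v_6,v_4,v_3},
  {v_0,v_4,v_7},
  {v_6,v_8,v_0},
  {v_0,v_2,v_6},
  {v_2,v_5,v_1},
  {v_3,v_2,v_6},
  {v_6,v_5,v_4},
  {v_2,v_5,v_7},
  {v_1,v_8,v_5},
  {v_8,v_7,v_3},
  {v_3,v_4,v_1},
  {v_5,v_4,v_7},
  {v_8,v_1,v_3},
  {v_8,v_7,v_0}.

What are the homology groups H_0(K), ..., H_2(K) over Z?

Order the vertices as v_0 < v_1 < v_2 < v_3 < v_4 < v_5 < v_6 < v_7 < v_8. Listing each simplex with vertices in this order, K has dimension 2 with simplices:

  0-simplices (9): [v_0], [v_1], [v_2], [v_3], [v_4], [v_5], [v_6], [v_7], [v_8]
  1-simplices (27): (27 of them)
  2-simplices (18): (18 of them)

so the chain groups are C_0 ≅ Z^9, C_1 ≅ Z^27, C_2 ≅ Z^18.

The boundary map ∂_1: C_1 → C_0 maps an edge to its endpoints' difference, ∂[p,q] = q − p. For instance
  ∂[v_2,v_6] = [v_6] − [v_2].
The 9×27 boundary matrix has rank 8 and Smith normal form diag(1,1,1,1,1,1,1,1).

The boundary map ∂_2: C_2 → C_1 maps a triangle to the signed sum of its edges. For instance
  ∂[v_5,v_6,v_8] = [v_6,v_8] − [v_5,v_8] + [v_5,v_6],
  ∂[v_4,v_5,v_6] = [v_5,v_6] − [v_4,v_6] + [v_4,v_5].
The resulting 27×18 matrix has rank 17, and its Smith normal form has invariant factors (1,1,1,1,1,1,1,1,1,1,1,1,1,1,1,1,1).

Computing H_k = (kernel of ∂_k) / (image of ∂_{k+1}):

  H_0: rank C_0 − rank ∂_1 = 9 − 8 = 1, and the invariant factors of ∂_1 are all 1, so H_0 ≅ Z.
  H_1: rank ker ∂_1 − rank ∂_2 = (27 − 8) − 17 = 2, and the invariant factors of ∂_2 are all 1, so H_1 ≅ Z^2.
  H_2: rank ker ∂_2 − rank ∂_3 = (18 − 17) − 0 = 1, and there is no ∂_3, so H_2 ≅ Z.

H_0 ≅ Z,  H_1 ≅ Z^2,  H_2 ≅ Z.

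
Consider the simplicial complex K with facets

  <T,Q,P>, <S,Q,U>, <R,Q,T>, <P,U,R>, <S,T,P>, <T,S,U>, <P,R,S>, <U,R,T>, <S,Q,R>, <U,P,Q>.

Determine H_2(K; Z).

K has 6 vertices, 15 edges, 10 triangles.
rank ∂_2 = 10, rank ∂_3 = 0 ⇒ b_2 = 10 − 10 − 0 = 0. So H_2 ≅ 0.

H_2 ≅ 0.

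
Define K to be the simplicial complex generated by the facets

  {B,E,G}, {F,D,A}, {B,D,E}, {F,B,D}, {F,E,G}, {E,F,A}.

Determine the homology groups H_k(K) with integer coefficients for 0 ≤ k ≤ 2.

K has 6 vertices, 12 edges, 6 triangles.
rank ∂_0 = 0, rank ∂_1 = 5 ⇒ b_0 = 6 − 0 − 5 = 1; all invariant factors of ∂_1 are 1 so no torsion. So H_0 ≅ Z.
rank ∂_1 = 5, rank ∂_2 = 6 ⇒ b_1 = 12 − 5 − 6 = 1; all invariant factors of ∂_2 are 1 so no torsion. So H_1 ≅ Z.
rank ∂_2 = 6, rank ∂_3 = 0 ⇒ b_2 = 6 − 6 − 0 = 0. So H_2 ≅ 0.

H_0 ≅ Z,  H_1 ≅ Z,  H_2 = 0.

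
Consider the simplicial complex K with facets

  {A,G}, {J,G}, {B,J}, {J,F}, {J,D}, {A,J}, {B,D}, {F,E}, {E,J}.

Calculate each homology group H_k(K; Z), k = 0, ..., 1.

H_0 = Z,  H_1 = Z^3.

Order the vertices as A < B < D < E < F < G < J. Listing each simplex with vertices in this order, K has dimension 1 with simplices:

  0-simplices (7): A, B, D, E, F, G, J
  1-simplices (9): AG, AJ, BD, BJ, DJ, EF, EJ, FJ, GJ

giving chain groups C_0 ≅ Z^7, C_1 ≅ Z^9.

Boundary ∂_1: C_1 → C_0 maps an edge to its endpoints' difference, ∂[p,q] = q − p. For instance
  ∂BD = D − B.
The resulting 7×9 matrix has rank 6, and its Smith normal form has invariant factors (1,1,1,1,1,1).

Reading off H_k = ker ∂_k / im ∂_{k+1}:

  H_0: rank C_0 − rank ∂_1 = 7 − 6 = 1, and the invariant factors of ∂_1 are all 1, so H_0 ≅ Z.
  H_1: rank ker ∂_1 − rank ∂_2 = (9 − 6) − 0 = 3, and there is no ∂_2, so H_1 ≅ Z^3.

(K is a triangulation of a wedge of 3 circles.)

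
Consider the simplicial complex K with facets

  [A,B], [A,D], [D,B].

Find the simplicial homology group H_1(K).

Order the vertices as A < B < D. Listing each simplex with vertices in this order, K has dimension 1 with simplices:

  0-simplices (3): A, B, D
  1-simplices (3): AB, AD, BD

Hence C_0 ≅ Z^3, C_1 ≅ Z^3.

The boundary map ∂_1: C_1 → C_0 maps an edge to its endpoints' difference, ∂[p,q] = q − p. For instance
  ∂AB = B − A.
The resulting 3×3 matrix has rank 2, and its Smith normal form has invariant factors (1,1).

Now H_k = ker ∂_k / im ∂_{k+1}, so:

  H_1: rank ker ∂_1 − rank ∂_2 = (3 − 2) − 0 = 1, and there is no ∂_2, so H_1 ≅ Z.

H_1 = Z.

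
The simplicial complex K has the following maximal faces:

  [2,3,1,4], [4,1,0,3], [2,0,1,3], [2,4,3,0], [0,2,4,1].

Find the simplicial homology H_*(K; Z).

H_0 = Z,  H_1 = 0,  H_2 = 0,  H_3 = Z.

Take the total order 0 < 1 < 2 < 3 < 4 on the vertex set. Then K (dimension 3) consists of the simplices:

  0-simplices (5): [0], [1], [2], [3], [4]
  1-simplices (10): [0,1], [0,2], [0,3], [0,4], [1,2], [1,3], [1,4], [2,3], [2,4], [3,4]
  2-simplices (10): [0,1,2], [0,1,3], [0,1,4], [0,2,3], [0,2,4], [0,3,4], [1,2,3], [1,2,4], [1,3,4], [2,3,4]
  3-simplices (5): [0,1,2,3], [0,1,2,4], [0,1,3,4], [0,2,3,4], [1,2,3,4]

so the chain groups are C_0 ≅ Z^5, C_1 ≅ Z^10, C_2 ≅ Z^10, C_3 ≅ Z^5.

∂_1: C_1 → C_0 sends each edge [p,q] (with p < q) to q − p. For instance
  ∂[3,4] = [4] − [3].
The resulting 5×10 matrix has rank 4, and its Smith normal form has invariant factors (1,1,1,1).

The boundary map ∂_2: C_2 → C_1 maps a triangle to the signed sum of its edges. For instance
  ∂[1,2,3] = [2,3] − [1,3] + [1,2],
  ∂[0,1,3] = [1,3] − [0,3] + [0,1].
The resulting 10×10 matrix has rank 6, and its Smith normal form has invariant factors (1,1,1,1,1,1).

Boundary ∂_3: C_3 → C_2 sends each 3-simplex σ to the alternating sum Σ_i (−1)^i (σ with its i-th vertex removed). For instance
  ∂[0,1,2,4] = [1,2,4] − [0,2,4] + [0,1,4] − [0,1,2],
  ∂[0,1,2,3] = [1,2,3] − [0,2,3] + [0,1,3] − [0,1,2].
The 10×5 boundary matrix has rank 4 and Smith normal form diag(1,1,1,1).

Now H_k = ker ∂_k / im ∂_{k+1}, so:

  H_0: rank C_0 − rank ∂_1 = 5 − 4 = 1, and the invariant factors of ∂_1 are all 1, so H_0 ≅ Z.
  H_1: rank ker ∂_1 − rank ∂_2 = (10 − 4) − 6 = 0, and the invariant factors of ∂_2 are all 1, so H_1 ≅ 0.
  H_2: rank ker ∂_2 − rank ∂_3 = (10 − 6) − 4 = 0, and the invariant factors of ∂_3 are all 1, so H_2 ≅ 0.
  H_3: rank ker ∂_3 − rank ∂_4 = (5 − 4) − 0 = 1, and there is no ∂_4, so H_3 ≅ Z.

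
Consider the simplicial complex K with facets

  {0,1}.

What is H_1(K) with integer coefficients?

Fix the vertex order 0 < 1 and write every simplex with vertices in increasing order. Then dim K = 1 and the simplices of K are:

  0-simplices (2): [0], [1]
  1-simplices (1): [0,1]

giving chain groups C_0 ≅ Z^2, C_1 ≅ Z^1.

The boundary map ∂_1: C_1 → C_0 maps an edge to its endpoints' difference, ∂[p,q] = q − p. For instance
  ∂[0,1] = [1] − [0].
The 2×1 boundary matrix has rank 1 and Smith normal form diag(1).

Reading off H_k = ker ∂_k / im ∂_{k+1}:

  H_1: rank ker ∂_1 − rank ∂_2 = (1 − 1) − 0 = 0, and there is no ∂_2, so H_1 ≅ 0.

H_1 = 0.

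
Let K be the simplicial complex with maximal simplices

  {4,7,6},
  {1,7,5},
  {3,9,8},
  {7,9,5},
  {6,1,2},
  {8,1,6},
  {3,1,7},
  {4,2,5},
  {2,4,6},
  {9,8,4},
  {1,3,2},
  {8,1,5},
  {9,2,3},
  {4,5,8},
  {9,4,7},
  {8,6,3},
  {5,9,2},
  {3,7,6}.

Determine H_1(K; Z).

Order the vertices as 1 < 2 < 3 < 4 < 5 < 6 < 7 < 8 < 9. Listing each simplex with vertices in this order, K has dimension 2 with simplices:

  0-simplices (9): [1], [2], [3], [4], [5], [6], [7], [8], [9]
  1-simplices (27): (27 of them)
  2-simplices (18): [1,2,3], [1,2,6], [1,3,7], [1,5,7], [1,5,8], [1,6,8], [2,3,9], [2,4,5], [2,4,6], [2,5,9], [3,6,7], [3,6,8], [3,8,9], [4,5,8], [4,6,7], [4,7,9], [4,8,9], [5,7,9]

so the chain groups are C_0 ≅ Z^9, C_1 ≅ Z^27, C_2 ≅ Z^18.

∂_1: C_1 → C_0 maps an edge to its endpoints' difference, ∂[p,q] = q − p. For instance
  ∂[5,8] = [8] − [5].
As a 9×27 matrix over Z this has rank 8, with invariant factors (1,1,1,1,1,1,1,1).

The boundary map ∂_2: C_2 → C_1 sends each 2-simplex [p,q,r] to [q,r] − [p,r] + [p,q]. For instance
  ∂[3,6,7] = [6,7] − [3,7] + [3,6],
  ∂[3,6,8] = [6,8] − [3,8] + [3,6].
The 27×18 boundary matrix has rank 18 and Smith normal form diag(1,1,1,1,1,1,1,1,1,1,1,1,1,1,1,1,1,2).

From H_k ≅ ker(∂_k) / im(∂_{k+1}) we obtain:

  H_1: rank ker ∂_1 − rank ∂_2 = (27 − 8) − 18 = 1, and ∂_2 has invariant factor 2 > 1, so H_1 ≅ Z ⊕ Z_2.

H_1 = Z ⊕ Z_2.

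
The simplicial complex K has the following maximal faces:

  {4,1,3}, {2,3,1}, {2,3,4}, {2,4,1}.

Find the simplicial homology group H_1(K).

We work with the vertex ordering 1 < 2 < 3 < 4. The simplices of K, each written with vertices in increasing order, are:

  0-simplices (4): [1], [2], [3], [4]
  1-simplices (6): [1,2], [1,3], [1,4], [2,3], [2,4], [3,4]
  2-simplices (4): [1,2,3], [1,2,4], [1,3,4], [2,3,4]

so the chain groups are C_0 ≅ Z^4, C_1 ≅ Z^6, C_2 ≅ Z^4.

∂_1: C_1 → C_0 is given by ∂[p,q] = [q] − [p]. For instance
  ∂[3,4] = [4] − [3].
As a 4×6 matrix over Z this has rank 3, with invariant factors (1,1,1).

The boundary map ∂_2: C_2 → C_1 maps a triangle to the signed sum of its edges. For instance
  ∂[2,3,4] = [3,4] − [2,4] + [2,3],
  ∂[1,2,3] = [2,3] − [1,3] + [1,2].
This gives a 6×4 integer matrix of rank 3; reducing to Smith normal form yields diagonal entries (1,1,1).

Computing H_k = (kernel of ∂_k) / (image of ∂_{k+1}):

  H_1: rank ker ∂_1 − rank ∂_2 = (6 − 3) − 3 = 0, and the invariant factors of ∂_2 are all 1, so H_1 ≅ 0.

(K is a triangulation of the 2-sphere S^2.)

H_1 ≅ 0.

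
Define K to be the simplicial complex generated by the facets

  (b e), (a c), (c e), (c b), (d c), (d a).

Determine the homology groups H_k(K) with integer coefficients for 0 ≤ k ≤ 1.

H_0 = Z,  H_1 = Z^2.

Take the total order a < b < c < d < e on the vertex set. Then K (dimension 1) consists of the simplices:

  0-simplices (5): a, b, c, d, e
  1-simplices (6): ac, ad, bc, be, cd, ce

Hence C_0 ≅ Z^5, C_1 ≅ Z^6.

Boundary ∂_1: C_1 → C_0 maps an edge to its endpoints' difference, ∂[p,q] = q − p. For instance
  ∂cd = d − c.
The 5×6 boundary matrix has rank 4 and Smith normal form diag(1,1,1,1).

From H_k ≅ ker(∂_k) / im(∂_{k+1}) we obtain:

  H_0: rank C_0 − rank ∂_1 = 5 − 4 = 1, and the invariant factors of ∂_1 are all 1, so H_0 ≅ Z.
  H_1: rank ker ∂_1 − rank ∂_2 = (6 − 4) − 0 = 2, and there is no ∂_2, so H_1 ≅ Z^2.

(K is a triangulation of a wedge of 2 circles.)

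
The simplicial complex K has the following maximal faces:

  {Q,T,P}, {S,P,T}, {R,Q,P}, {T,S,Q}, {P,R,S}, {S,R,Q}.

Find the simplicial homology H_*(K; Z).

H_0 = Z,  H_1 = 0,  H_2 = Z.

Order the vertices as P < Q < R < S < T. Listing each simplex with vertices in this order, K has dimension 2 with simplices:

  0-simplices (5): P, Q, R, S, T
  1-simplices (9): PQ, PR, PS, PT, QR, QS, QT, RS, ST
  2-simplices (6): PQR, PQT, PRS, PST, QRS, QST

so the chain groups are C_0 ≅ Z^5, C_1 ≅ Z^9, C_2 ≅ Z^6.

Boundary ∂_1: C_1 → C_0 maps an edge to its endpoints' difference, ∂[p,q] = q − p. For instance
  ∂PR = R − P.
The 5×9 boundary matrix has rank 4 and Smith normal form diag(1,1,1,1).

Boundary ∂_2: C_2 → C_1 acts by ∂[p,q,r] = [q,r] − [p,r] + [p,q]. For instance
  ∂PST = ST − PT + PS,
  ∂PQR = QR − PR + PQ.
The resulting 9×6 matrix has rank 5, and its Smith normal form has invariant factors (1,1,1,1,1).

Now H_k = ker ∂_k / im ∂_{k+1}, so:

  H_0: rank C_0 − rank ∂_1 = 5 − 4 = 1, and the invariant factors of ∂_1 are all 1, so H_0 = Z.
  H_1: rank ker ∂_1 − rank ∂_2 = (9 − 4) − 5 = 0, and the invariant factors of ∂_2 are all 1, so H_1 = 0.
  H_2: rank ker ∂_2 − rank ∂_3 = (6 − 5) − 0 = 1, and there is no ∂_3, so H_2 = Z.

(K is a triangulation of the 2-sphere S^2.)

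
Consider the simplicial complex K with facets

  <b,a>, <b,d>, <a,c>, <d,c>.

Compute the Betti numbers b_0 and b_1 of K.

b_0 = 1, b_1 = 1.

Order the vertices as a < b < c < d. Listing each simplex with vertices in this order, K has dimension 1 with simplices:

  0-simplices (4): a, b, c, d
  1-simplices (4): ab, ac, bd, cd

Hence C_0 ≅ Z^4, C_1 ≅ Z^4.

Boundary ∂_1: C_1 → C_0 maps an edge to its endpoints' difference, ∂[p,q] = q − p. For instance
  ∂ab = b − a.
As a 4×4 matrix over Z this has rank 3, with invariant factors (1,1,1).

From H_k ≅ ker(∂_k) / im(∂_{k+1}) we obtain:

  H_0: rank C_0 − rank ∂_1 = 4 − 3 = 1, and the invariant factors of ∂_1 are all 1, so H_0 = Z.
  H_1: rank ker ∂_1 − rank ∂_2 = (4 − 3) − 0 = 1, and there is no ∂_2, so H_1 = Z.

(K is a triangulation of the circle S^1.)

Hence the Betti numbers are b_0 = 1, b_1 = 1.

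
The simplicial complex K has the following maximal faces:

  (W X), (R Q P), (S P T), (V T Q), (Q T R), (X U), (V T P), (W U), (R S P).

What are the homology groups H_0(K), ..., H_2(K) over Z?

Take the total order P < Q < R < S < T < U < V < W < X on the vertex set. Then K (dimension 2) consists of the simplices:

  0-simplices (9): P, Q, R, S, T, U, V, W, X
  1-simplices (15): PQ, PR, PS, PT, PV, QR, QT, QV, RS, RT, ST, TV, UW, UX, WX
  2-simplices (6): PQR, PRS, PST, PTV, QRT, QTV

giving chain groups C_0 ≅ Z^9, C_1 ≅ Z^15, C_2 ≅ Z^6.

∂_1: C_1 → C_0 is given by ∂[p,q] = [q] − [p]. For instance
  ∂UW = W − U.
As a 9×15 matrix over Z this has rank 7, with invariant factors (1,1,1,1,1,1,1).

Boundary ∂_2: C_2 → C_1 acts by ∂[p,q,r] = [q,r] − [p,r] + [p,q]. For instance
  ∂PTV = TV − PV + PT,
  ∂PRS = RS − PS + PR.
This gives a 15×6 integer matrix of rank 6; reducing to Smith normal form yields diagonal entries (1,1,1,1,1,1).

Now H_k = ker ∂_k / im ∂_{k+1}, so:

  H_0: rank C_0 − rank ∂_1 = 9 − 7 = 2, and the invariant factors of ∂_1 are all 1, so H_0 = Z^2.
  H_1: rank ker ∂_1 − rank ∂_2 = (15 − 7) − 6 = 2, and the invariant factors of ∂_2 are all 1, so H_1 = Z^2.
  H_2: rank ker ∂_2 − rank ∂_3 = (6 − 6) − 0 = 0, and there is no ∂_3, so H_2 = 0.

H_0 = Z^2,  H_1 = Z^2,  H_2 = 0.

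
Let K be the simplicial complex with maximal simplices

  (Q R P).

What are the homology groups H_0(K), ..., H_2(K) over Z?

Fix the vertex order P < Q < R and write every simplex with vertices in increasing order. Then dim K = 2 and the simplices of K are:

  0-simplices (3): P, Q, R
  1-simplices (3): PQ, PR, QR
  2-simplices (1): PQR

so the chain groups are C_0 ≅ Z^3, C_1 ≅ Z^3, C_2 ≅ Z^1.

The boundary map ∂_1: C_1 → C_0 sends each edge [p,q] (with p < q) to q − p. For instance
  ∂PQ = Q − P.
The 3×3 boundary matrix has rank 2 and Smith normal form diag(1,1).

∂_2: C_2 → C_1 acts by ∂[p,q,r] = [q,r] − [p,r] + [p,q]. For instance
  ∂PQR = QR − PR + PQ.
The 3×1 boundary matrix has rank 1 and Smith normal form diag(1).

Now H_k = ker ∂_k / im ∂_{k+1}, so:

  H_0: rank C_0 − rank ∂_1 = 3 − 2 = 1, and the invariant factors of ∂_1 are all 1, so H_0 = Z.
  H_1: rank ker ∂_1 − rank ∂_2 = (3 − 2) − 1 = 0, and the invariant factors of ∂_2 are all 1, so H_1 = 0.
  H_2: rank ker ∂_2 − rank ∂_3 = (1 − 1) − 0 = 0, and there is no ∂_3, so H_2 = 0.

As a check, the Euler characteristic is 3 − 3 + 1 = 1, which agrees with 1 − 0 + 0 = 1.

H_0 ≅ Z,  H_1 = 0,  H_2 = 0.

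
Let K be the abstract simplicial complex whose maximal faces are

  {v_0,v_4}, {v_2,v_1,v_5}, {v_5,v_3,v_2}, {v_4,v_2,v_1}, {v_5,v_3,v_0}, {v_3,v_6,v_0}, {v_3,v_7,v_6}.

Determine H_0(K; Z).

H_0 ≅ Z.

Order the vertices as v_0 < v_1 < v_2 < v_3 < v_4 < v_5 < v_6 < v_7. Listing each simplex with vertices in this order, K has dimension 2 with simplices:

  0-simplices (8): [v_0], [v_1], [v_2], [v_3], [v_4], [v_5], [v_6], [v_7]
  1-simplices (14): [v_0,v_3], [v_0,v_4], [v_0,v_5], [v_0,v_6], [v_1,v_2], [v_1,v_4], [v_1,v_5], [v_2,v_3], [v_2,v_4], [v_2,v_5], [v_3,v_5], [v_3,v_6], [v_3,v_7], [v_6,v_7]
  2-simplices (6): [v_0,v_3,v_5], [v_0,v_3,v_6], [v_1,v_2,v_4], [v_1,v_2,v_5], [v_2,v_3,v_5], [v_3,v_6,v_7]

Hence C_0 ≅ Z^8, C_1 ≅ Z^14, C_2 ≅ Z^6.

∂_1: C_1 → C_0 maps an edge to its endpoints' difference, ∂[p,q] = q − p. For instance
  ∂[v_1,v_5] = [v_5] − [v_1].
As a 8×14 matrix over Z this has rank 7, with invariant factors (1,1,1,1,1,1,1).

The boundary map ∂_2: C_2 → C_1 acts by ∂[p,q,r] = [q,r] − [p,r] + [p,q]. For instance
  ∂[v_1,v_2,v_4] = [v_2,v_4] − [v_1,v_4] + [v_1,v_2],
  ∂[v_1,v_2,v_5] = [v_2,v_5] − [v_1,v_5] + [v_1,v_2].
The 14×6 boundary matrix has rank 6 and Smith normal form diag(1,1,1,1,1,1).

Reading off H_k = ker ∂_k / im ∂_{k+1}:

  H_0: rank C_0 − rank ∂_1 = 8 − 7 = 1, and the invariant factors of ∂_1 are all 1, so H_0 ≅ Z.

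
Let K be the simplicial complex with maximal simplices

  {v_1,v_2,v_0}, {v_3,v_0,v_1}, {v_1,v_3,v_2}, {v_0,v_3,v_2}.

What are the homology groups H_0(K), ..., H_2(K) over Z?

H_0 = Z,  H_1 = 0,  H_2 = Z.

Take the total order v_0 < v_1 < v_2 < v_3 on the vertex set. Then K (dimension 2) consists of the simplices:

  0-simplices (4): [v_0], [v_1], [v_2], [v_3]
  1-simplices (6): [v_0,v_1], [v_0,v_2], [v_0,v_3], [v_1,v_2], [v_1,v_3], [v_2,v_3]
  2-simplices (4): [v_0,v_1,v_2], [v_0,v_1,v_3], [v_0,v_2,v_3], [v_1,v_2,v_3]

Hence C_0 ≅ Z^4, C_1 ≅ Z^6, C_2 ≅ Z^4.

Boundary ∂_1: C_1 → C_0 is given by ∂[p,q] = [q] − [p]. For instance
  ∂[v_0,v_3] = [v_3] − [v_0].
The resulting 4×6 matrix has rank 3, and its Smith normal form has invariant factors (1,1,1).

The boundary map ∂_2: C_2 → C_1 maps a triangle to the signed sum of its edges. For instance
  ∂[v_0,v_1,v_3] = [v_1,v_3] − [v_0,v_3] + [v_0,v_1],
  ∂[v_0,v_1,v_2] = [v_1,v_2] − [v_0,v_2] + [v_0,v_1].
The resulting 6×4 matrix has rank 3, and its Smith normal form has invariant factors (1,1,1).

Now H_k = ker ∂_k / im ∂_{k+1}, so:

  H_0: rank C_0 − rank ∂_1 = 4 − 3 = 1, and the invariant factors of ∂_1 are all 1, so H_0 ≅ Z.
  H_1: rank ker ∂_1 − rank ∂_2 = (6 − 3) − 3 = 0, and the invariant factors of ∂_2 are all 1, so H_1 ≅ 0.
  H_2: rank ker ∂_2 − rank ∂_3 = (4 − 3) − 0 = 1, and there is no ∂_3, so H_2 ≅ Z.

(K is a triangulation of the 2-sphere S^2.)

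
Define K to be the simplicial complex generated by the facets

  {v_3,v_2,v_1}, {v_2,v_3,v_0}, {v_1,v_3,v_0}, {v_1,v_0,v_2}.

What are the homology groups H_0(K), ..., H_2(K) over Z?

H_0 ≅ Z,  H_1 = 0,  H_2 ≅ Z.

We work with the vertex ordering v_0 < v_1 < v_2 < v_3. The simplices of K, each written with vertices in increasing order, are:

  0-simplices (4): [v_0], [v_1], [v_2], [v_3]
  1-simplices (6): [v_0,v_1], [v_0,v_2], [v_0,v_3], [v_1,v_2], [v_1,v_3], [v_2,v_3]
  2-simplices (4): [v_0,v_1,v_2], [v_0,v_1,v_3], [v_0,v_2,v_3], [v_1,v_2,v_3]

Hence C_0 ≅ Z^4, C_1 ≅ Z^6, C_2 ≅ Z^4.

∂_1: C_1 → C_0 is given by ∂[p,q] = [q] − [p].
This gives a 4×6 integer matrix of rank 3; reducing to Smith normal form yields diagonal entries (1,1,1).

Boundary ∂_2: C_2 → C_1 acts by ∂[p,q,r] = [q,r] − [p,r] + [p,q]. For instance
  ∂[v_0,v_1,v_2] = [v_1,v_2] − [v_0,v_2] + [v_0,v_1],
  ∂[v_1,v_2,v_3] = [v_2,v_3] − [v_1,v_3] + [v_1,v_2].
This gives a 6×4 integer matrix of rank 3; reducing to Smith normal form yields diagonal entries (1,1,1).

Reading off H_k = ker ∂_k / im ∂_{k+1}:

  H_0: rank C_0 − rank ∂_1 = 4 − 3 = 1, and the invariant factors of ∂_1 are all 1, so H_0 = Z.
  H_1: rank ker ∂_1 − rank ∂_2 = (6 − 3) − 3 = 0, and the invariant factors of ∂_2 are all 1, so H_1 = 0.
  H_2: rank ker ∂_2 − rank ∂_3 = (4 − 3) − 0 = 1, and there is no ∂_3, so H_2 = Z.

As a check, the Euler characteristic is 4 − 6 + 4 = 2, which agrees with 1 − 0 + 1 = 2.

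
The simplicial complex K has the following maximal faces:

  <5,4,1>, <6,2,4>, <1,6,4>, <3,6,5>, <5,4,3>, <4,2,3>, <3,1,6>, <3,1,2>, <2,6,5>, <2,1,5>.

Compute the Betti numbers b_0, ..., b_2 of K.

Order the vertices as 1 < 2 < 3 < 4 < 5 < 6. Listing each simplex with vertices in this order, K has dimension 2 with simplices:

  0-simplices (6): [1], [2], [3], [4], [5], [6]
  1-simplices (15): [1,2], [1,3], [1,4], [1,5], [1,6], [2,3], [2,4], [2,5], [2,6], [3,4], [3,5], [3,6], [4,5], [4,6], [5,6]
  2-simplices (10): [1,2,3], [1,2,5], [1,3,6], [1,4,5], [1,4,6], [2,3,4], [2,4,6], [2,5,6], [3,4,5], [3,5,6]

so the chain groups are C_0 ≅ Z^6, C_1 ≅ Z^15, C_2 ≅ Z^10.

∂_1: C_1 → C_0 sends each edge [p,q] (with p < q) to q − p.
The 6×15 boundary matrix has rank 5 and Smith normal form diag(1,1,1,1,1).

The boundary map ∂_2: C_2 → C_1 maps a triangle to the signed sum of its edges. For instance
  ∂[1,2,5] = [2,5] − [1,5] + [1,2],
  ∂[3,4,5] = [4,5] − [3,5] + [3,4].
This gives a 15×10 integer matrix of rank 10; reducing to Smith normal form yields diagonal entries (1,1,1,1,1,1,1,1,1,2).

Computing H_k = (kernel of ∂_k) / (image of ∂_{k+1}):

  H_0: rank C_0 − rank ∂_1 = 6 − 5 = 1, and the invariant factors of ∂_1 are all 1, so H_0 = Z.
  H_1: rank ker ∂_1 − rank ∂_2 = (15 − 5) − 10 = 0, and ∂_2 has invariant factor 2 > 1, so H_1 = Z/2Z.
  H_2: rank ker ∂_2 − rank ∂_3 = (10 − 10) − 0 = 0, and there is no ∂_3, so H_2 = 0.

(K is a triangulation of the real projective plane RP^2.)

Hence the Betti numbers are b_0 = 1, b_1 = 0, b_2 = 0.

b_0 = 1, b_1 = 0, b_2 = 0.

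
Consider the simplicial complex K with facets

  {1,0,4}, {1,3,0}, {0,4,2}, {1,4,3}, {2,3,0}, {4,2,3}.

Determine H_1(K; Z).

H_1 ≅ 0.

Order the vertices as 0 < 1 < 2 < 3 < 4. Listing each simplex with vertices in this order, K has dimension 2 with simplices:

  0-simplices (5): [0], [1], [2], [3], [4]
  1-simplices (9): [0,1], [0,2], [0,3], [0,4], [1,3], [1,4], [2,3], [2,4], [3,4]
  2-simplices (6): [0,1,3], [0,1,4], [0,2,3], [0,2,4], [1,3,4], [2,3,4]

Hence C_0 ≅ Z^5, C_1 ≅ Z^9, C_2 ≅ Z^6.

∂_1: C_1 → C_0 sends each edge [p,q] (with p < q) to q − p. For instance
  ∂[2,4] = [4] − [2].
The 5×9 boundary matrix has rank 4 and Smith normal form diag(1,1,1,1).

The boundary map ∂_2: C_2 → C_1 maps a triangle to the signed sum of its edges. For instance
  ∂[0,1,4] = [1,4] − [0,4] + [0,1],
  ∂[1,3,4] = [3,4] − [1,4] + [1,3].
As a 9×6 matrix over Z this has rank 5, with invariant factors (1,1,1,1,1).

Now H_k = ker ∂_k / im ∂_{k+1}, so:

  H_1: rank ker ∂_1 − rank ∂_2 = (9 − 4) − 5 = 0, and the invariant factors of ∂_2 are all 1, so H_1 = 0.

(K is a triangulation of the 2-sphere S^2.)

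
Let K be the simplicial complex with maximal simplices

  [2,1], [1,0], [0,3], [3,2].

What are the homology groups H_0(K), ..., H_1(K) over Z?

H_0 = Z,  H_1 = Z.

We work with the vertex ordering 0 < 1 < 2 < 3. The simplices of K, each written with vertices in increasing order, are:

  0-simplices (4): [0], [1], [2], [3]
  1-simplices (4): [0,1], [0,3], [1,2], [2,3]

so the chain groups are C_0 ≅ Z^4, C_1 ≅ Z^4.

∂_1: C_1 → C_0 sends each edge [p,q] (with p < q) to q − p. For instance
  ∂[0,1] = [1] − [0].
As a 4×4 matrix over Z this has rank 3, with invariant factors (1,1,1).

From H_k ≅ ker(∂_k) / im(∂_{k+1}) we obtain:

  H_0: rank C_0 − rank ∂_1 = 4 − 3 = 1, and the invariant factors of ∂_1 are all 1, so H_0 ≅ Z.
  H_1: rank ker ∂_1 − rank ∂_2 = (4 − 3) − 0 = 1, and there is no ∂_2, so H_1 ≅ Z.

As a check, the Euler characteristic is 4 − 4 = 0, which agrees with 1 − 1 = 0.
(K is a triangulation of the circle S^1.)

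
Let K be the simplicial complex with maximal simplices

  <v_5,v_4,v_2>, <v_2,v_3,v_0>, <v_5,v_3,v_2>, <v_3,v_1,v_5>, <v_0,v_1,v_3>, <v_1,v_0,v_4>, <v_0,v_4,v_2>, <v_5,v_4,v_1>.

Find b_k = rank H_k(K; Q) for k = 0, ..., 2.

K has 6 vertices, 12 edges, 8 triangles.
rank ∂_0 = 0, rank ∂_1 = 5 ⇒ b_0 = 6 − 0 − 5 = 1; all invariant factors of ∂_1 are 1 so no torsion. So H_0 ≅ Z.
rank ∂_1 = 5, rank ∂_2 = 7 ⇒ b_1 = 12 − 5 − 7 = 0; all invariant factors of ∂_2 are 1 so no torsion. So H_1 ≅ 0.
rank ∂_2 = 7, rank ∂_3 = 0 ⇒ b_2 = 8 − 7 − 0 = 1. So H_2 ≅ Z.

b_0 = 1, b_1 = 0, b_2 = 1.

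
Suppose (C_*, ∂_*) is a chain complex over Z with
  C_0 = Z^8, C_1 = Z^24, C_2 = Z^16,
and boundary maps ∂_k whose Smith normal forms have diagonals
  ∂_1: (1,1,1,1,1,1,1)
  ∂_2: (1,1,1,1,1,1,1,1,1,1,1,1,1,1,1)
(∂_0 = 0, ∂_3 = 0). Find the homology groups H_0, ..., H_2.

H_0 ≅ Z,  H_1 ≅ Z^2,  H_2 ≅ Z.

H_0: b_0 = 8 − 0 − 7 = 1; torsion from ∂_1 factors > 1: none. So H_0 ≅ Z.
H_1: b_1 = 24 − 7 − 15 = 2; torsion from ∂_2 factors > 1: none. So H_1 ≅ Z^2.
H_2: b_2 = 16 − 15 − 0 = 1; torsion from ∂_3 factors > 1: none. So H_2 ≅ Z.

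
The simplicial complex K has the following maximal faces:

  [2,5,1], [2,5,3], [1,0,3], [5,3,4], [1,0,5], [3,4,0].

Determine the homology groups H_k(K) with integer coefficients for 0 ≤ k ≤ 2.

K has 6 vertices, 12 edges, 6 triangles.
rank ∂_0 = 0, rank ∂_1 = 5 ⇒ b_0 = 6 − 0 − 5 = 1; all invariant factors of ∂_1 are 1 so no torsion. So H_0 ≅ Z.
rank ∂_1 = 5, rank ∂_2 = 6 ⇒ b_1 = 12 − 5 − 6 = 1; all invariant factors of ∂_2 are 1 so no torsion. So H_1 ≅ Z.
rank ∂_2 = 6, rank ∂_3 = 0 ⇒ b_2 = 6 − 6 − 0 = 0. So H_2 ≅ 0.

H_0 = Z,  H_1 = Z,  H_2 = 0.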